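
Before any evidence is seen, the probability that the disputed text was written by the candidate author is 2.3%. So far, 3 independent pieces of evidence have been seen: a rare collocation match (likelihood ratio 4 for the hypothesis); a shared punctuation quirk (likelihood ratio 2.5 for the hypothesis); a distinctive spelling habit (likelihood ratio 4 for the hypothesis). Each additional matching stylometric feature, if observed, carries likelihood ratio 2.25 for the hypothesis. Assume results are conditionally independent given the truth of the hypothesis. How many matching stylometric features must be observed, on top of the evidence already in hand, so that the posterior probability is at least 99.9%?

Prior odds = 0.023/0.977 = 23/977.
Combined Bayes factor of the evidence already in hand = 4 × 2.5 × 4 = 40.
Odds after that evidence = (23/977) × 40 = 920/977.
Target odds = 0.999/0.001 = 999.
Need 2.25ⁿ ≥ 999 ÷ (920/977) = 976023/920.
2.25⁸ = 43046721/65536 falls short of 976023/920 but 2.25⁹ = 387420489/262144 reaches it, so n = 9.

9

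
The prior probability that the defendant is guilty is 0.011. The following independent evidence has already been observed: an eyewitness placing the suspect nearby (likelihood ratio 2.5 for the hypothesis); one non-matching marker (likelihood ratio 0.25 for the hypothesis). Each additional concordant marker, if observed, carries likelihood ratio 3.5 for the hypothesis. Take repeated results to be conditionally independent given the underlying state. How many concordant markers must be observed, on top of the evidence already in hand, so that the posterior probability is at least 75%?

5

Prior odds = 0.011/0.989 = 11/989.
Combined Bayes factor of the evidence already in hand = 2.5 × 0.25 = 0.625.
Odds after that evidence = (11/989) × 0.625 = 55/7912.
Target odds = 0.75/0.25 = 3.
Need 3.5ⁿ ≥ 3 ÷ (55/7912) = 23736/55.
3.5⁴ = 150.0625 falls short of 23736/55 but 3.5⁵ = 525.21875 reaches it, so n = 5.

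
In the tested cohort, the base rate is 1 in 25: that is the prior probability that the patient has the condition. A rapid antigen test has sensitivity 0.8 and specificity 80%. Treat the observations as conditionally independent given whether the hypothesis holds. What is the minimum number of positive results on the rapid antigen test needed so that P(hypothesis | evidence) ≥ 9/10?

Prior odds: 0.04 ÷ 0.96 = 1/24.
False-positive rate = 1 − 0.8 = 0.2; likelihood ratio of a positive = 0.8/0.2 = 4.
Target odds: 0.9 ÷ 0.1 = 9.
Require 4ⁿ ≥ 9 ÷ (1/24) = 216.
4³ = 64 falls short of 216 but 4⁴ = 256 reaches it, so n = 4.

4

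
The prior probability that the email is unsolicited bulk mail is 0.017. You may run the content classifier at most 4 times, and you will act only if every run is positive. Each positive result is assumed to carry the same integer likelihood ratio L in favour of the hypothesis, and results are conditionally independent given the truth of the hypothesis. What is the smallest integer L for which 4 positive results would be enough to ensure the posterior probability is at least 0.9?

Prior odds = 0.017/0.983 = 17/983.
Target odds = 0.9/0.1 = 9.
Need L⁴ ≥ 9 ÷ (17/983) = 8847/17.
4⁴ = 256 < 8847/17 ≤ 625 = 5⁴, so L = 5.

5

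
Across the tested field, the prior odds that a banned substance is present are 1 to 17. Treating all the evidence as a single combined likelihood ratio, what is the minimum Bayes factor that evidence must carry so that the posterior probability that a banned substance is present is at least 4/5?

Prior odds = 1/17.
Target odds = 0.8/0.2 = 4.
Required Bayes factor = 4 ÷ (1/17) = 68.

68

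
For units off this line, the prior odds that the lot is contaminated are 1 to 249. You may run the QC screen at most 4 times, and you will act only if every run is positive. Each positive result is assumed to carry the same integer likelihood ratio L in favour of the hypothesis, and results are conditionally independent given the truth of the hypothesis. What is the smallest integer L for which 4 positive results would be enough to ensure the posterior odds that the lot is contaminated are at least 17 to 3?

7

Prior odds = 1/249.
Target odds = 17/3.
Need L⁴ ≥ 17/3 ÷ (1/249) = 1411.
6⁴ = 1296 < 1411 ≤ 2401 = 7⁴, so L = 7.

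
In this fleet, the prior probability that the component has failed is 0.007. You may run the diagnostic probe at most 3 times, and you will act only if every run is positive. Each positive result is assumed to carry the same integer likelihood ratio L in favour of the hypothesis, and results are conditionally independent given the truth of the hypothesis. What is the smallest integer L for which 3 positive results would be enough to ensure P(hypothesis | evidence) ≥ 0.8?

Prior odds = 0.007/0.993 = 7/993.
Target odds = 0.8/0.2 = 4.
Need L³ ≥ 4 ÷ (7/993) = 3972/7.
8³ = 512 < 3972/7 ≤ 729 = 9³, so L = 9.

9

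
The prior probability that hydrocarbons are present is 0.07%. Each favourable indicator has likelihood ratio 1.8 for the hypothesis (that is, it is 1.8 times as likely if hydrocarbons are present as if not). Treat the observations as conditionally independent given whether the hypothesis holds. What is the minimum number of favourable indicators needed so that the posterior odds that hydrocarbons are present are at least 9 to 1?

17

Prior odds = 0.0007/0.9993 = 7/9993.
Likelihood ratio per favourable indicator = 1.8.
Target odds = 9.
Require 1.8ⁿ ≥ 9 ÷ (7/9993) = 89937/7.
1.8¹⁶ ≈12144 falls short of 89937/7 but 1.8¹⁷ ≈21859.1 reaches it, so n = 17.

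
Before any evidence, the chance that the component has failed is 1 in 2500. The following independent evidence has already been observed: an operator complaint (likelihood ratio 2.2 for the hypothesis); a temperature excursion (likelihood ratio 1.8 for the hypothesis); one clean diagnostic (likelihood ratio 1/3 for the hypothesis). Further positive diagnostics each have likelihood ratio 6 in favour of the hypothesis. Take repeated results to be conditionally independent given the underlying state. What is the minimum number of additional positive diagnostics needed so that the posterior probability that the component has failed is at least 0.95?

6

Prior odds = 0.0004/0.9996 = 1/2499.
Combined Bayes factor of the evidence already in hand = 2.2 × 1.8 × (1/3) = 1.32.
Odds after that evidence = (1/2499) × 1.32 = 11/20825.
Target odds = 0.95/0.05 = 19.
Need 6ⁿ ≥ 19 ÷ (11/20825) = 395675/11.
6⁵ = 7776 falls short of 395675/11 but 6⁶ = 46656 reaches it, so n = 6.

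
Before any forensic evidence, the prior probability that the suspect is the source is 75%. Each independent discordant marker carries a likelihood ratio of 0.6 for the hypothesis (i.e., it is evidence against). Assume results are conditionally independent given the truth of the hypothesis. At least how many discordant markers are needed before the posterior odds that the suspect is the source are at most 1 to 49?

Prior odds = 0.75/0.25 = 3.
Likelihood ratio per discordant marker = 0.6.
Target odds = 1/49.
Require 0.6ⁿ ≤ 1/49 ÷ 3 = 1/147.
0.6⁹ = 19683/1953125 is still above 1/147 but 0.6¹⁰ = 59049/9765625 is at or below it, so n = 10.

10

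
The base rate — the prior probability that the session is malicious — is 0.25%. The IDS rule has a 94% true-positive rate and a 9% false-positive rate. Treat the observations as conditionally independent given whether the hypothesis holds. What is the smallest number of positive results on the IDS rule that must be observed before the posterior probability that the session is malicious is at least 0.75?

Prior odds: 0.0025 ÷ 0.9975 = 1/399.
Likelihood ratio of a positive result = 0.94/0.09 = 94/9.
Target odds: 0.75 ÷ 0.25 = 3.
Need (1/399) × (94/9)ⁿ ≥ 3, i.e. (94/9)ⁿ ≥ 1197.
(94/9)³ = 830584/729 falls short of 1197 but (94/9)⁴ = 78074896/6561 reaches it, so n = 4.

4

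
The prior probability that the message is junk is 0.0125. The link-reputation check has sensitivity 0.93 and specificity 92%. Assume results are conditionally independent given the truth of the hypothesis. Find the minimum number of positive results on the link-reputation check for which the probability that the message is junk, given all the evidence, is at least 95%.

3

Prior odds: 0.0125 ÷ 0.9875 = 1/79.
False-positive rate = 1 − 0.92 = 0.08; likelihood ratio of a positive = 0.93/0.08 = 11.625.
Target odds: 0.95 ÷ 0.05 = 19.
Require 11.625ⁿ ≥ 19 ÷ (1/79) = 1501.
11.625² = 135.140625 falls short of 1501 but 11.625³ = 804357/512 reaches it, so n = 3.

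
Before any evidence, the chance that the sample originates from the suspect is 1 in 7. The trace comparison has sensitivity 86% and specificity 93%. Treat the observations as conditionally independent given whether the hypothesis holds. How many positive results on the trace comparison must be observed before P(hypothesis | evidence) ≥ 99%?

3

Prior odds: (1/7) ÷ (6/7) = 1/6.
False-positive rate = 1 − 0.93 = 0.07; likelihood ratio of a positive = 0.86/0.07 = 86/7.
Target posterior odds = 0.99/0.01 = 99.
Require (86/7)ⁿ ≥ 99 ÷ (1/6) = 594.
(86/7)² = 7396/49 falls short of 594 but (86/7)³ = 636056/343 reaches it, so n = 3.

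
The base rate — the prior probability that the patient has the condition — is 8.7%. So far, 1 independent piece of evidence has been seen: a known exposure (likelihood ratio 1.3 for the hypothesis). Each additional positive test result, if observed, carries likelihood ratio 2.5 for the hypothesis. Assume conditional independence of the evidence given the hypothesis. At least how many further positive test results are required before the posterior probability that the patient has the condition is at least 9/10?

Prior odds = 0.087/0.913 = 87/913.
Bayes factor of the evidence already in hand = 1.3.
Odds after that evidence = (87/913) × 1.3 = 1131/9130.
Target odds = 0.9/0.1 = 9.
Need 2.5ⁿ ≥ 9 ÷ (1131/9130) = 27390/377.
2.5⁴ = 39.0625 falls short of 27390/377 but 2.5⁵ = 97.65625 reaches it, so n = 5.

5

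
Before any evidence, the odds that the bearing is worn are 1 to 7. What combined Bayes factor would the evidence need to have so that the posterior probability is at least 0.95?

Prior odds = 1/7.
Target odds = 0.95/0.05 = 19.
Required Bayes factor = 19 ÷ (1/7) = 133.

133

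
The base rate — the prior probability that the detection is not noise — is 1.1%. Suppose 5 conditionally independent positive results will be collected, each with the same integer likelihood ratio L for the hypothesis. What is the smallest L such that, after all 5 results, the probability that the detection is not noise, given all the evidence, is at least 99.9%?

Prior odds = 0.011/0.989 = 11/989.
Target odds = 0.999/0.001 = 999.
Need L⁵ ≥ 999 ÷ (11/989) = 988011/11.
9⁵ = 59049 < 988011/11 ≤ 100000 = 10⁵, so L = 10.

10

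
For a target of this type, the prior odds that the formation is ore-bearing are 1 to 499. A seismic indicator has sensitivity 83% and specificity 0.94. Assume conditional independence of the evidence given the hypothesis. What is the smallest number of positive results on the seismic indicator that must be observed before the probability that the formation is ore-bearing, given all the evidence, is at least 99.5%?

5

Prior odds = 1/499.
False-positive rate = 1 − 0.94 = 0.06; likelihood ratio of a positive = 0.83/0.06 = 83/6.
Target posterior odds = 0.995/0.005 = 199.
Need (1/499) × (83/6)ⁿ ≥ 199, i.e. (83/6)ⁿ ≥ 99301.
(83/6)⁴ = 47458321/1296 falls short of 99301 but (83/6)⁵ ≈506564 reaches it, so n = 5.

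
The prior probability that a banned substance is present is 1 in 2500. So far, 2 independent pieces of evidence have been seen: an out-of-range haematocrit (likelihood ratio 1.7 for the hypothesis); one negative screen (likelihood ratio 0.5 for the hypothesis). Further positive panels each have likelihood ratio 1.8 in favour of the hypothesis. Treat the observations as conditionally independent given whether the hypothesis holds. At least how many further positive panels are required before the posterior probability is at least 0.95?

19

Prior odds = 0.0004/0.9996 = 1/2499.
Combined Bayes factor of the evidence already in hand = 1.7 × 0.5 = 0.85.
Odds after that evidence = (1/2499) × 0.85 = 1/2940.
Target odds = 0.95/0.05 = 19.
Need 1.8ⁿ ≥ 19 ÷ (1/2940) = 55860.
1.8¹⁸ ≈39346.4 falls short of 55860 but 1.8¹⁹ ≈70823.5 reaches it, so n = 19.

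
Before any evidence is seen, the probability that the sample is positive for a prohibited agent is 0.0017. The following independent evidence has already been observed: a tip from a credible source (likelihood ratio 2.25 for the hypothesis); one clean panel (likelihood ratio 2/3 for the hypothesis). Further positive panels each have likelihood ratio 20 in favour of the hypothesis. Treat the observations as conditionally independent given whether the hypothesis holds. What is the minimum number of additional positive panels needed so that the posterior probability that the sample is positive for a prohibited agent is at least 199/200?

4

Prior odds = 0.0017/0.9983 = 17/9983.
Combined Bayes factor of the evidence already in hand = 2.25 × (2/3) = 1.5.
Odds after that evidence = (17/9983) × 1.5 = 51/19966.
Target odds = 0.995/0.005 = 199.
Need 20ⁿ ≥ 199 ÷ (51/19966) = 3973234/51.
20³ = 8000 falls short of 3973234/51 but 20⁴ = 160000 reaches it, so n = 4.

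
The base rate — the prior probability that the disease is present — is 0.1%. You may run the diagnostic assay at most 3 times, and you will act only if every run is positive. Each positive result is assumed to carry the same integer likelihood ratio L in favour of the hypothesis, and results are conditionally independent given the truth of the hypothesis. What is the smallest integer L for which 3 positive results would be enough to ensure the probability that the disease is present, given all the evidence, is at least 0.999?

100

Prior odds = 0.001/0.999 = 1/999.
Target odds = 0.999/0.001 = 999.
Need L³ ≥ 999 ÷ (1/999) = 998001.
99³ = 970299 < 998001 ≤ 1000000 = 100³, so L = 100.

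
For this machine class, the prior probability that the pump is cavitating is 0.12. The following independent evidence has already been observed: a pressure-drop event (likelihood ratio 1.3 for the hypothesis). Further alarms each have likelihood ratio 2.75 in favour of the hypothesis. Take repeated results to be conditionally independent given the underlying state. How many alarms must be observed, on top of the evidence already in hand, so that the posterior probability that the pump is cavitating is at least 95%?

5

Prior odds = 0.12/0.88 = 3/22.
Bayes factor of the evidence already in hand = 1.3.
Odds after that evidence = (3/22) × 1.3 = 39/220.
Target odds = 0.95/0.05 = 19.
Need 2.75ⁿ ≥ 19 ÷ (39/220) = 4180/39.
2.75⁴ = 57.19140625 falls short of 4180/39 but 2.75⁵ = 161051/1024 reaches it, so n = 5.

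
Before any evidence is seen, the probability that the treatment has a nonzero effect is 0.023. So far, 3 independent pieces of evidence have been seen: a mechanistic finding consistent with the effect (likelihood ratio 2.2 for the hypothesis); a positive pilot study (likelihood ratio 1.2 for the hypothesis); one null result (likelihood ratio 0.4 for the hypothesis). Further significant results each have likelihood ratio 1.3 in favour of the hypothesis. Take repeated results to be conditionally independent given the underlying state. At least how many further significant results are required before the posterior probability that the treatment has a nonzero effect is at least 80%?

20

Prior odds = 0.023/0.977 = 23/977.
Combined Bayes factor of the evidence already in hand = 2.2 × 1.2 × 0.4 = 1.056.
Odds after that evidence = (23/977) × 1.056 = 3036/122125.
Target odds = 0.8/0.2 = 4.
Need 1.3ⁿ ≥ 4 ÷ (3036/122125) = 122125/759.
1.3¹⁹ ≈146.192 falls short of 122125/759 but 1.3²⁰ ≈190.05 reaches it, so n = 20.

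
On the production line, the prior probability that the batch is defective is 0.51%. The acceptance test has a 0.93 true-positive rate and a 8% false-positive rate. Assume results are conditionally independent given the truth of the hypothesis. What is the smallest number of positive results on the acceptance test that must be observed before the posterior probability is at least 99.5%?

Prior odds: 0.0051 ÷ 0.9949 = 51/9949.
Likelihood ratio of a positive result = 0.93/0.08 = 11.625.
Target posterior odds = 0.995/0.005 = 199.
Need (51/9949) × 11.625ⁿ ≥ 199, i.e. 11.625ⁿ ≥ 1979851/51.
11.625⁴ = 74805201/4096 falls short of 1979851/51 but 11.625⁵ ≈212307 reaches it, so n = 5.

5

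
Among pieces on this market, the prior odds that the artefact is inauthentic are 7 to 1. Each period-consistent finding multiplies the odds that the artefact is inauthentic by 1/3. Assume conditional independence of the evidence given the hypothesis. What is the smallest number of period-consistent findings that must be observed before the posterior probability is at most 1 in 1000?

9

Prior odds = 7.
Likelihood ratio per period-consistent finding = 1/3.
Target posterior odds = 0.001/0.999 = 1/999.
Need 7 × (1/3)ⁿ ≤ 1/999, i.e. (1/3)ⁿ ≤ 1/6993.
(1/3)⁸ = 1/6561 is still above 1/6993 but (1/3)⁹ = 1/19683 is at or below it, so n = 9.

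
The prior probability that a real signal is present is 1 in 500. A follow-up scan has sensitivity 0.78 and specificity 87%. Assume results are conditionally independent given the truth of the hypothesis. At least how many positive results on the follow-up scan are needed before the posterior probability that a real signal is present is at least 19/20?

Prior odds = 0.002/0.998 = 1/499.
False-positive rate = 1 − 0.87 = 0.13; likelihood ratio of a positive = 0.78/0.13 = 6.
Target posterior odds = 0.95/0.05 = 19.
Require 6ⁿ ≥ 19 ÷ (1/499) = 9481.
6⁵ = 7776 falls short of 9481 but 6⁶ = 46656 reaches it, so n = 6.

6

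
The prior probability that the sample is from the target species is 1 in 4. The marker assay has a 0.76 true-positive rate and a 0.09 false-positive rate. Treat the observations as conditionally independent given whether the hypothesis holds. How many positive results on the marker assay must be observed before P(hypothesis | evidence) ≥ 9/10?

2

Prior odds: 0.25 ÷ 0.75 = 1/3.
Likelihood ratio of a positive result = 0.76/0.09 = 76/9.
Target odds: 0.9 ÷ 0.1 = 9.
Require (76/9)ⁿ ≥ 9 ÷ (1/3) = 27.
(76/9)¹ = 76/9 falls short of 27 but (76/9)² = 5776/81 reaches it, so n = 2.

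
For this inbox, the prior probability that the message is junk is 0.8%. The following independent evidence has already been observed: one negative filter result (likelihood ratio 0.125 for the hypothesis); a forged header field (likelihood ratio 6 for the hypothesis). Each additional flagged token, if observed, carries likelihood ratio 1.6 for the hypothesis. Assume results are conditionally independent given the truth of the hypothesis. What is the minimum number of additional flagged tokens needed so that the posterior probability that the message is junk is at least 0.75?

14

Prior odds = 0.008/0.992 = 1/124.
Combined Bayes factor of the evidence already in hand = 0.125 × 6 = 0.75.
Odds after that evidence = (1/124) × 0.75 = 3/496.
Target odds = 0.75/0.25 = 3.
Need 1.6ⁿ ≥ 3 ÷ (3/496) = 496.
1.6¹³ ≈450.36 falls short of 496 but 1.6¹⁴ ≈720.576 reaches it, so n = 14.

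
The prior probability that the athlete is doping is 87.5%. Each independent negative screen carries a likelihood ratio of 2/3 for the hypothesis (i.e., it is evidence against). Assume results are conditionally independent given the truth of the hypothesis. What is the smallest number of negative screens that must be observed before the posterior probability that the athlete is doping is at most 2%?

15

Prior odds: 0.875 ÷ 0.125 = 7.
Likelihood ratio per negative screen = 2/3.
Target odds: 0.02 ÷ 0.98 = 1/49.
Require (2/3)ⁿ ≤ 1/49 ÷ 7 = 1/343.
(2/3)¹⁴ = 16384/4782969 is still above 1/343 but (2/3)¹⁵ = 32768/14348907 is at or below it, so n = 15.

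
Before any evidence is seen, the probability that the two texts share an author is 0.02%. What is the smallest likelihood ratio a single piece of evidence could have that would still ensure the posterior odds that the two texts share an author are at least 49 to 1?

Prior odds = 0.0002/0.9998 = 1/4999.
Target odds = 49.
Required Bayes factor = 49 ÷ (1/4999) = 244951.

244951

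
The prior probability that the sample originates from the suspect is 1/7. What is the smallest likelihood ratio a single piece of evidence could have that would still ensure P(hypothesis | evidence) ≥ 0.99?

Prior odds = (1/7)/(6/7) = 1/6.
Target odds = 0.99/0.01 = 99.
Required Bayes factor = 99 ÷ (1/6) = 594.

594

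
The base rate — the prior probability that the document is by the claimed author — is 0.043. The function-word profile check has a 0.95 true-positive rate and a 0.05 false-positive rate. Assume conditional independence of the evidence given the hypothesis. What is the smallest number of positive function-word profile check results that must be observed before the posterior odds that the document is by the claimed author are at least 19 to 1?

Prior odds: 0.043 ÷ 0.957 = 43/957.
Likelihood ratio of a positive result = 0.95/0.05 = 19.
Target odds = 19.
Require 19ⁿ ≥ 19 ÷ (43/957) = 18183/43.
19² = 361 falls short of 18183/43 but 19³ = 6859 reaches it, so n = 3.

3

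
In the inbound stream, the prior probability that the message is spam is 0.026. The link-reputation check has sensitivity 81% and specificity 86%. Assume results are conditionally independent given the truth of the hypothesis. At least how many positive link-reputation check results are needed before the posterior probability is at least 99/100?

5

Prior odds = 0.026/0.974 = 13/487.
False-positive rate = 1 − 0.86 = 0.14; likelihood ratio of a positive = 0.81/0.14 = 81/14.
Target odds: 0.99 ÷ 0.01 = 99.
Require (81/14)ⁿ ≥ 99 ÷ (13/487) = 48213/13.
(81/14)⁴ = 43046721/38416 falls short of 48213/13 but (81/14)⁵ ≈6483.13 reaches it, so n = 5.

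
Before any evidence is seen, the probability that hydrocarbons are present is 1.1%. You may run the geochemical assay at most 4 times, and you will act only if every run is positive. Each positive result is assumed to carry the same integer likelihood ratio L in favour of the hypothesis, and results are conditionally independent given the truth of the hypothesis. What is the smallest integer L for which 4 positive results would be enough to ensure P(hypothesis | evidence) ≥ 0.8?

Prior odds = 0.011/0.989 = 11/989.
Target odds = 0.8/0.2 = 4.
Need L⁴ ≥ 4 ÷ (11/989) = 3956/11.
4⁴ = 256 < 3956/11 ≤ 625 = 5⁴, so L = 5.

5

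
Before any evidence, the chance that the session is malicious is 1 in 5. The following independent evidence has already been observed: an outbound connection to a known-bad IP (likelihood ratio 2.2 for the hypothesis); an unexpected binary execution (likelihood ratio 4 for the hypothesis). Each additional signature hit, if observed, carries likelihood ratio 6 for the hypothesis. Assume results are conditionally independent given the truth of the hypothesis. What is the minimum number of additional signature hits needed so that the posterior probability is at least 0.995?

3

Prior odds = 0.2/0.8 = 0.25.
Combined Bayes factor of the evidence already in hand = 2.2 × 4 = 8.8.
Odds after that evidence = 0.25 × 8.8 = 2.2.
Target odds = 0.995/0.005 = 199.
Need 6ⁿ ≥ 199 ÷ 2.2 = 995/11.
6² = 36 falls short of 995/11 but 6³ = 216 reaches it, so n = 3.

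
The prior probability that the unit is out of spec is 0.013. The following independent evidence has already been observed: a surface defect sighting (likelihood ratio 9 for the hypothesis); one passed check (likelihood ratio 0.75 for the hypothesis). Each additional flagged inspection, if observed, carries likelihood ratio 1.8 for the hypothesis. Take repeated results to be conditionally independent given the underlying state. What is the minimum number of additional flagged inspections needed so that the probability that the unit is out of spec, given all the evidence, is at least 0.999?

16

Prior odds = 0.013/0.987 = 13/987.
Combined Bayes factor of the evidence already in hand = 9 × 0.75 = 6.75.
Odds after that evidence = (13/987) × 6.75 = 117/1316.
Target odds = 0.999/0.001 = 999.
Need 1.8ⁿ ≥ 999 ÷ (117/1316) = 146076/13.
1.8¹⁵ ≈6746.64 falls short of 146076/13 but 1.8¹⁶ ≈12144 reaches it, so n = 16.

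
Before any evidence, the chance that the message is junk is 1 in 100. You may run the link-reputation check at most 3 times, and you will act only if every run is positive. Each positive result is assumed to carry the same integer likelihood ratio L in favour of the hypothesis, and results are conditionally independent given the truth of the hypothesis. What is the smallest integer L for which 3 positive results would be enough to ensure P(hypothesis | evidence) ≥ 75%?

Prior odds = 0.01/0.99 = 1/99.
Target odds = 0.75/0.25 = 3.
Need L³ ≥ 3 ÷ (1/99) = 297.
6³ = 216 < 297 ≤ 343 = 7³, so L = 7.

7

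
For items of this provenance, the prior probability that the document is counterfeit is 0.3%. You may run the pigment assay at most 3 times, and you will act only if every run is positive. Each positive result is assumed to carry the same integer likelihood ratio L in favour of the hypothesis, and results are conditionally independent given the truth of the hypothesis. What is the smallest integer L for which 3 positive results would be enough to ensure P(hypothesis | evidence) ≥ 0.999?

70

Prior odds = 0.003/0.997 = 3/997.
Target odds = 0.999/0.001 = 999.
Need L³ ≥ 999 ÷ (3/997) = 332001.
69³ = 328509 < 332001 ≤ 343000 = 70³, so L = 70.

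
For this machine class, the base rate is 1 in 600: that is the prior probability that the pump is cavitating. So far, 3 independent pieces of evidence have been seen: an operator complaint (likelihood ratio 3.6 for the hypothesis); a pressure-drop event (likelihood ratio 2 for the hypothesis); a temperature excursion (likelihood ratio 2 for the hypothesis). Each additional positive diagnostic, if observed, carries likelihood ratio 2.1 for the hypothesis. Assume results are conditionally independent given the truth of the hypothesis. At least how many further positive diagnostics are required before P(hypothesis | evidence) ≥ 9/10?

8

Prior odds = (1/600)/(599/600) = 1/599.
Combined Bayes factor of the evidence already in hand = 3.6 × 2 × 2 = 14.4.
Odds after that evidence = (1/599) × 14.4 = 72/2995.
Target odds = 0.9/0.1 = 9.
Need 2.1ⁿ ≥ 9 ÷ (72/2995) = 374.375.
2.1⁷ ≈180.109 falls short of 374.375 but 2.1⁸ ≈378.229 reaches it, so n = 8.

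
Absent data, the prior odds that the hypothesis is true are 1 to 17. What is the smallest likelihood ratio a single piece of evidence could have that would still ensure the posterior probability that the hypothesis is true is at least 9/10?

153

Prior odds = 1/17.
Target odds = 0.9/0.1 = 9.
Required Bayes factor = 9 ÷ (1/17) = 153.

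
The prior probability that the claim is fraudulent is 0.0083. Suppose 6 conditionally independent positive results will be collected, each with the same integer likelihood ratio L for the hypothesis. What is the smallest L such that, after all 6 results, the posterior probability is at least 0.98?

5

Prior odds = 0.0083/0.9917 = 83/9917.
Target odds = 0.98/0.02 = 49.
Need L⁶ ≥ 49 ÷ (83/9917) = 485933/83.
4⁶ = 4096 < 485933/83 ≤ 15625 = 5⁶, so L = 5.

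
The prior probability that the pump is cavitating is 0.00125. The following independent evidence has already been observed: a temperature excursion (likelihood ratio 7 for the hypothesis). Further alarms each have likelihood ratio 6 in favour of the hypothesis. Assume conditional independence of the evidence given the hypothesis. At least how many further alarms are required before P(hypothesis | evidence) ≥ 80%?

4

Prior odds = 0.00125/0.99875 = 1/799.
Bayes factor of the evidence already in hand = 7.
Odds after that evidence = (1/799) × 7 = 7/799.
Target odds = 0.8/0.2 = 4.
Need 6ⁿ ≥ 4 ÷ (7/799) = 3196/7.
6³ = 216 falls short of 3196/7 but 6⁴ = 1296 reaches it, so n = 4.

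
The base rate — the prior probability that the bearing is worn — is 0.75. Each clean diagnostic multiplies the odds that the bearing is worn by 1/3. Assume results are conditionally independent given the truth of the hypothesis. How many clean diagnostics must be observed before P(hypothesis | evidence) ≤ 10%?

3

Prior odds: 0.75 ÷ 0.25 = 3.
Likelihood ratio per clean diagnostic = 1/3.
Target posterior odds = 0.1/0.9 = 1/9.
Need 3 × (1/3)ⁿ ≤ 1/9, i.e. (1/3)ⁿ ≤ 1/27.
(1/3)² = 1/9 is still above 1/27 but (1/3)³ = 1/27 is at or below it, so n = 3.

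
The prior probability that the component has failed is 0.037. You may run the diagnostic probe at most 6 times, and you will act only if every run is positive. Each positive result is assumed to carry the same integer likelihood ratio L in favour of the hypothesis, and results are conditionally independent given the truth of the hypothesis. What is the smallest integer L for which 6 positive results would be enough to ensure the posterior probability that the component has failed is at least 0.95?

3

Prior odds = 0.037/0.963 = 37/963.
Target odds = 0.95/0.05 = 19.
Need L⁶ ≥ 19 ÷ (37/963) = 18297/37.
2⁶ = 64 < 18297/37 ≤ 729 = 3⁶, so L = 3.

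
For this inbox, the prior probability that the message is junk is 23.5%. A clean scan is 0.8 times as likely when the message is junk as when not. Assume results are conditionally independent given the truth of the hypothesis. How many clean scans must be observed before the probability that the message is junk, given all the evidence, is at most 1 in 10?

5

Prior odds = 0.235/0.765 = 47/153.
Likelihood ratio per clean scan = 0.8.
Target posterior odds = 0.1/0.9 = 1/9.
Need (47/153) × 0.8ⁿ ≤ 1/9, i.e. 0.8ⁿ ≤ 17/47.
0.8⁴ = 0.4096 is still above 17/47 but 0.8⁵ = 0.32768 is at or below it, so n = 5.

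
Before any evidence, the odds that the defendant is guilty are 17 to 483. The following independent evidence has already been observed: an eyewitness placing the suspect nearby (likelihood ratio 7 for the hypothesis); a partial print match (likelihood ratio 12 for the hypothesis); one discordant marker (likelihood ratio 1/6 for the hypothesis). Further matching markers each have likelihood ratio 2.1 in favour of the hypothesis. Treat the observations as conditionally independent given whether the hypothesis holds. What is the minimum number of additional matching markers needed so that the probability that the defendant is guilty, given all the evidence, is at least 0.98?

Prior odds = 17/483.
Combined Bayes factor of the evidence already in hand = 7 × 12 × (1/6) = 14.
Odds after that evidence = (17/483) × 14 = 34/69.
Target odds = 0.98/0.02 = 49.
Need 2.1ⁿ ≥ 49 ÷ (34/69) = 3381/34.
2.1⁶ = 85766121/1000000 falls short of 3381/34 but 2.1⁷ ≈180.109 reaches it, so n = 7.

7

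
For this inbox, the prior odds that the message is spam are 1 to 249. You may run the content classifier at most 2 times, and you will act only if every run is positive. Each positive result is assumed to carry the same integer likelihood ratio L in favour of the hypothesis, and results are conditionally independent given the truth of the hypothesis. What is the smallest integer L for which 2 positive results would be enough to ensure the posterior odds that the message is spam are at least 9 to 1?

Prior odds = 1/249.
Target odds = 9.
Need L² ≥ 9 ÷ (1/249) = 2241.
47² = 2209 < 2241 ≤ 2304 = 48², so L = 48.

48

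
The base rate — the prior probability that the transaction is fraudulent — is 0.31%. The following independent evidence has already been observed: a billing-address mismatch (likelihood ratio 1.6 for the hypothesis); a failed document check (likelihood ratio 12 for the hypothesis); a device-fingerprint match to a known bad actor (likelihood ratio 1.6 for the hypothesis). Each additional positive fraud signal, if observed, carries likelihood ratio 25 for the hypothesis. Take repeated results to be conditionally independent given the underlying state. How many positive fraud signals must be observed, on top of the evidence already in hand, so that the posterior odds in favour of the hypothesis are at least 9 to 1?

Prior odds = 0.0031/0.9969 = 31/9969.
Combined Bayes factor of the evidence already in hand = 1.6 × 12 × 1.6 = 30.72.
Odds after that evidence = (31/9969) × 30.72 = 7936/83075.
Target odds = 9.
Need 25ⁿ ≥ 9 ÷ (7936/83075) = 747675/7936.
25¹ = 25 falls short of 747675/7936 but 25² = 625 reaches it, so n = 2.

2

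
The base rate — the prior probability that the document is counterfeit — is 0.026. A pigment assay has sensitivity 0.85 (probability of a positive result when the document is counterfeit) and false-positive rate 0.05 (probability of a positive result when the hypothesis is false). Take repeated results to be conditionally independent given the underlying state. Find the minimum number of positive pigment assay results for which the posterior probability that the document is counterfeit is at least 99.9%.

4

Prior odds = 0.026/0.974 = 13/487.
Likelihood ratio of a positive result = 0.85/0.05 = 17.
Target posterior odds = 0.999/0.001 = 999.
Require 17ⁿ ≥ 999 ÷ (13/487) = 486513/13.
17³ = 4913 falls short of 486513/13 but 17⁴ = 83521 reaches it, so n = 4.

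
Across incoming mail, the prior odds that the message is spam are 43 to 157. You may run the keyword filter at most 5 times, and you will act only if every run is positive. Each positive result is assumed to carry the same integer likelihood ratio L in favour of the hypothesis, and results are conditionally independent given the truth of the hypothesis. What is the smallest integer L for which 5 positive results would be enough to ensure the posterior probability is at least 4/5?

Prior odds = 43/157.
Target odds = 0.8/0.2 = 4.
Need L⁵ ≥ 4 ÷ (43/157) = 628/43.
1⁵ = 1 < 628/43 ≤ 32 = 2⁵, so L = 2.

2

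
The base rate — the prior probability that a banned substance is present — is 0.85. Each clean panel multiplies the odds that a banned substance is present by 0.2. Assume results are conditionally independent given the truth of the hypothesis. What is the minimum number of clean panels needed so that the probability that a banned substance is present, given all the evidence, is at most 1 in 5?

2

Prior odds: 0.85 ÷ 0.15 = 17/3.
Likelihood ratio per clean panel = 0.2.
Target posterior odds = 0.2/0.8 = 0.25.
Need (17/3) × 0.2ⁿ ≤ 0.25, i.e. 0.2ⁿ ≤ 3/68.
0.2¹ = 0.2 is still above 3/68 but 0.2² = 0.04 is at or below it, so n = 2.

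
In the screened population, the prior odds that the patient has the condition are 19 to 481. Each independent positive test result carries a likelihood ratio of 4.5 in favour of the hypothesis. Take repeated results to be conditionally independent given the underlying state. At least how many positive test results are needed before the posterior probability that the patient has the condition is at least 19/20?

5

Prior odds = 19/481.
Likelihood ratio per positive test result = 4.5.
Target posterior odds = 0.95/0.05 = 19.
Need (19/481) × 4.5ⁿ ≥ 19, i.e. 4.5ⁿ ≥ 481.
4.5⁴ = 410.0625 falls short of 481 but 4.5⁵ = 1845.28125 reaches it, so n = 5.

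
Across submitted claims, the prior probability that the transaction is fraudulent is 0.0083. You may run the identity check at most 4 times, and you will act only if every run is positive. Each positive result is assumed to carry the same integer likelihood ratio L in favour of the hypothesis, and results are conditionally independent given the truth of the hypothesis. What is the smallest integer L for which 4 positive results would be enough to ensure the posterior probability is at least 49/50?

9

Prior odds = 0.0083/0.9917 = 83/9917.
Target odds = 0.98/0.02 = 49.
Need L⁴ ≥ 49 ÷ (83/9917) = 485933/83.
8⁴ = 4096 < 485933/83 ≤ 6561 = 9⁴, so L = 9.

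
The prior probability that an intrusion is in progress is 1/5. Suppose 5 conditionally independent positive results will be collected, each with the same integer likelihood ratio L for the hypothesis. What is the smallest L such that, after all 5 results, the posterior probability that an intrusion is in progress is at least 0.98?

Prior odds = 0.2/0.8 = 0.25.
Target odds = 0.98/0.02 = 49.
Need L⁵ ≥ 49 ÷ 0.25 = 196.
2⁵ = 32 < 196 ≤ 243 = 3⁵, so L = 3.

3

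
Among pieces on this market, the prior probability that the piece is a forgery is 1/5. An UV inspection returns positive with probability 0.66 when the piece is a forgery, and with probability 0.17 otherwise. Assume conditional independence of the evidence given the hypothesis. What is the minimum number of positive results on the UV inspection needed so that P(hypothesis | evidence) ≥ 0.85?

3

Prior odds: 0.2 ÷ 0.8 = 0.25.
Likelihood ratio of a positive result = 0.66/0.17 = 66/17.
Target posterior odds = 0.85/0.15 = 17/3.
Require (66/17)ⁿ ≥ 17/3 ÷ 0.25 = 68/3.
(66/17)² = 4356/289 falls short of 68/3 but (66/17)³ = 287496/4913 reaches it, so n = 3.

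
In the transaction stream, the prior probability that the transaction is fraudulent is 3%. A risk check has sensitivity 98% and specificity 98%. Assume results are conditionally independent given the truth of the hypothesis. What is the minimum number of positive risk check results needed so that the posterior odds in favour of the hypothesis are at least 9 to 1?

Prior odds = 0.03/0.97 = 3/97.
False-positive rate = 1 − 0.98 = 0.02; likelihood ratio of a positive = 0.98/0.02 = 49.
Target odds = 9.
Need (3/97) × 49ⁿ ≥ 9, i.e. 49ⁿ ≥ 291.
49¹ = 49 falls short of 291 but 49² = 2401 reaches it, so n = 2.

2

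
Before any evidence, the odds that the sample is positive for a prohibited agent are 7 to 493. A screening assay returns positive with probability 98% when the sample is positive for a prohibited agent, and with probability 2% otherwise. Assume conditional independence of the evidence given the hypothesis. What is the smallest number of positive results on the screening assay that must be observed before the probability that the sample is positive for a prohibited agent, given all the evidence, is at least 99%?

3

Prior odds = 7/493.
Likelihood ratio of a positive result = 0.98/0.02 = 49.
Target odds: 0.99 ÷ 0.01 = 99.
Need (7/493) × 49ⁿ ≥ 99, i.e. 49ⁿ ≥ 48807/7.
49² = 2401 falls short of 48807/7 but 49³ = 117649 reaches it, so n = 3.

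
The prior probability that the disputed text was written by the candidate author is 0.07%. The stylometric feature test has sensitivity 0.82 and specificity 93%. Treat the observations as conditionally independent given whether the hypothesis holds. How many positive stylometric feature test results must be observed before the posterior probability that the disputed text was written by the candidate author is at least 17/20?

Prior odds = 0.0007/0.9993 = 7/9993.
False-positive rate = 1 − 0.93 = 0.07; likelihood ratio of a positive = 0.82/0.07 = 82/7.
Target posterior odds = 0.85/0.15 = 17/3.
Require (82/7)ⁿ ≥ 17/3 ÷ (7/9993) = 56627/7.
(82/7)³ = 551368/343 falls short of 56627/7 but (82/7)⁴ = 45212176/2401 reaches it, so n = 4.

4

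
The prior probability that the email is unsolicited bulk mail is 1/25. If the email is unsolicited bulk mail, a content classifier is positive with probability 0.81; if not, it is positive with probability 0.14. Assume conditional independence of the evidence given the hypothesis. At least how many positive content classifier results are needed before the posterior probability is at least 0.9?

4

Prior odds: 0.04 ÷ 0.96 = 1/24.
Likelihood ratio of a positive = 0.81/0.14 = 81/14.
Target posterior odds = 0.9/0.1 = 9.
Need (1/24) × (81/14)ⁿ ≥ 9, i.e. (81/14)ⁿ ≥ 216.
(81/14)³ = 531441/2744 falls short of 216 but (81/14)⁴ = 43046721/38416 reaches it, so n = 4.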